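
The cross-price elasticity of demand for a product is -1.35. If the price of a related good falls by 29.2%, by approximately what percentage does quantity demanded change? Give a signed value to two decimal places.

%ΔQ ≈ E × %ΔP_y = (-1.35) × (-29.2%) = 39.42%.

39.42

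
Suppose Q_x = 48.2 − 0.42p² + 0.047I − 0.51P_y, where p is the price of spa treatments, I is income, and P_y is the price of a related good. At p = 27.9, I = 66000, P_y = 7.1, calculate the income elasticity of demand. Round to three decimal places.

First evaluate Q_x: 48.2 − 0.42(27.9)² + 0.047(66000) − 0.51(7.1) = 48.2 − 326.9322 + 3102 − 3.621 = 2819.6468.
∂Q_x/∂I = +0.047, so E_I = 0.047·(66000/2819.6468) ≈ 1.100.
E_I > 1: normal good (luxury).

1.100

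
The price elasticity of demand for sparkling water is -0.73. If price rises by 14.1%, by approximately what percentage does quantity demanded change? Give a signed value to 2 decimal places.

%ΔQ ≈ E × %ΔP = (-0.73) × (14.1%) ≈ -10.29%.

-10.29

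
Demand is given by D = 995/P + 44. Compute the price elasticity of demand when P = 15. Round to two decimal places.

-0.60

At P = 15, D = 110.3333.
dD/dP = −995/P² = −4.4222.
Point elasticity E = (dD/dP)·(P/D) = -4.4222 × 15/110.3333 ≈ -0.60.
|E| < 1, so demand is inelastic at this price.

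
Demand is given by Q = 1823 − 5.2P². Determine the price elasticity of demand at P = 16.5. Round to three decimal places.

-6.952

At P = 16.5, Q = 407.3.
dQ/dP = −2·5.2·P = −171.6.
Point elasticity E = (dQ/dP)·(P/Q) = -171.6 × 16.5/407.3 ≈ -6.952.
|E| > 1, so demand is elastic at this price.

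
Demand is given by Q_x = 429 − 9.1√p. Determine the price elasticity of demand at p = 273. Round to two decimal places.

-0.27

At p = 273, Q_x = 278.6433.
dQ_x/dp = −9.1/(2√p) = −9.1/(2·16.5227).
Point elasticity E = (dQ_x/dp)·(p/Q_x) = -0.2754 × 273/278.6433 ≈ -0.27.
|E| < 1, so demand is inelastic at this price.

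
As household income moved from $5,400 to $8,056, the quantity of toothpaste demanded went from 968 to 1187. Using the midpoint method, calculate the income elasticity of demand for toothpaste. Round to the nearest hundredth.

%ΔQ = (1187 − 968)/[(968+1187)/2] = 219/1077.5 ≈ 0.2032.
%ΔI = (8,056 − 5,400)/[(5,400+8,056)/2] = 2656/6728 ≈ 0.3948.
E_I = %ΔQ/%ΔI ≈ 0.51.
E_I ∈ (0,1): normal good (necessity).

0.51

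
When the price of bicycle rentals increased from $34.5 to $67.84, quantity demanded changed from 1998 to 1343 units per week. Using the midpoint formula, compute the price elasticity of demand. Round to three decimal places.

-0.602

%Δq = (1343 − 1998)/[(1998 + 1343)/2] = -655/1670.5 ≈ -0.3921.
%ΔP = (67.84 − 34.5)/[(34.5 + 67.84)/2] = 33.34/51.17 ≈ 0.6516.
Arc elasticity E = %Δq/%ΔP ≈ -0.3921/0.6516 ≈ -0.602.
|E| < 1: demand is inelastic over this range.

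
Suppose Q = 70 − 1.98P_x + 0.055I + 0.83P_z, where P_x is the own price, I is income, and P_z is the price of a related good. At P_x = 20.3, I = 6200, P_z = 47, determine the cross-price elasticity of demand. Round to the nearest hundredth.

First evaluate Q: 70 − 1.98(20.3) + 0.055(6200) + 0.83(47) = 70 − 40.194 + 341 + 39.01 = 409.816.
∂Q/∂P_z = +0.83, so E_xy = 0.83·(47/409.816) ≈ 0.10.
E_xy > 0: the goods are substitutes.

0.10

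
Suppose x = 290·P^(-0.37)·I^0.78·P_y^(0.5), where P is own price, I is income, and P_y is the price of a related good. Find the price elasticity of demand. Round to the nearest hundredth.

-0.37

For a Cobb–Douglas (constant-elasticity) form x = A·P^α·…, the elasticity with respect to P equals the exponent α at every point.
Here the exponent on P is -0.37, so the price elasticity of demand is -0.37.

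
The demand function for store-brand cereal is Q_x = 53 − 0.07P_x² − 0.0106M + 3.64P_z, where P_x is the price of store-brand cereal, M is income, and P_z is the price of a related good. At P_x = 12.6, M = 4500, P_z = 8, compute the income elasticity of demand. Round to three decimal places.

Evaluating quantity at (P_x, M, P_z) gives Q_x = 53 − 0.07(12.6)² − 0.0106(4500) + 3.64(8) = 53 − 11.1132 − 47.7 + 29.12 = 23.3068.
∂Q_x/∂M = −0.0106, so E_I = -0.0106·(4500/23.3068) ≈ -2.047.
E_I < 0: inferior good.

-2.047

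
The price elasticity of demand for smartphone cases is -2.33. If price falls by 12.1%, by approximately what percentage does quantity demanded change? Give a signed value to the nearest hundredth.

%ΔQ ≈ E × %ΔP = (-2.33) × (-12.1%) ≈ 28.19%.

28.19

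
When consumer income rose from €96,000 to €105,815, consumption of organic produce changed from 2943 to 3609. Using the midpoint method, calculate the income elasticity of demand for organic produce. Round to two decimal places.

%ΔQ = (3609 − 2943)/[(2943+3609)/2] = 666/3276 ≈ 0.2033.
%ΔM = (105,815 − 96,000)/[(96,000+105,815)/2] = 9815/100907.5 ≈ 0.0973.
E_I = %ΔQ/%ΔM ≈ 2.09.
E_I > 1: normal good (luxury).

2.09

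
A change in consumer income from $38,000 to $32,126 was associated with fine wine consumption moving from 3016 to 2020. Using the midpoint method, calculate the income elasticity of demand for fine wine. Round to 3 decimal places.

%ΔQ = (2020 − 3016)/[(3016+2020)/2] = -996/2518 ≈ -0.3956.
%ΔY = (32,126 − 38,000)/[(38,000+32,126)/2] = -5874/35063 ≈ -0.1675.
E_I = %ΔQ/%ΔY ≈ 2.361.
E_I > 1: normal good (luxury).

2.361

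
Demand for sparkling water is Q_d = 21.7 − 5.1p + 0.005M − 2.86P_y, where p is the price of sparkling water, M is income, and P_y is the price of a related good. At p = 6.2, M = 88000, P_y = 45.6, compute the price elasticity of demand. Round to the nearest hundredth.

Substituting, Q_d = 21.7 − 5.1(6.2) + 0.005(88000) − 2.86(45.6) = 21.7 − 31.62 + 440 − 130.416 = 299.664.
∂Q_d/∂p = −5.1, so E_p = (−5.1)·(6.2/299.664) ≈ -0.11.
|E_p| < 1: demand is inelastic.

-0.11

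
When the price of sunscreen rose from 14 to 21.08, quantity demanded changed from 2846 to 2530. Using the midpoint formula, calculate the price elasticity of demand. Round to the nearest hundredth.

-0.29

%Δq = (2530 − 2846)/[(2846 + 2530)/2] = -316/2688 ≈ -0.1176.
%ΔP = (21.08 − 14)/[(14 + 21.08)/2] = 7.08/17.54 ≈ 0.4036.
Arc elasticity E = %Δq/%ΔP ≈ -0.1176/0.4036 ≈ -0.29.
|E| < 1: demand is inelastic over this range.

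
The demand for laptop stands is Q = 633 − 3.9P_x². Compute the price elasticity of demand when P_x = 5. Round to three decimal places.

-0.364

At P_x = 5, Q = 535.5.
dQ/dP_x = −2·3.9·P_x = −39.
Point elasticity E = (dQ/dP_x)·(P_x/Q) = -39 × 5/535.5 ≈ -0.364.
|E| < 1, so demand is inelastic at this price.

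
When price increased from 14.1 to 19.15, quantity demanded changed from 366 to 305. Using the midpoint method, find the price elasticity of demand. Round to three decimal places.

%Δq = (305 − 366)/[(366 + 305)/2] = -61/335.5 ≈ -0.1818.
%ΔP = (19.15 − 14.1)/[(14.1 + 19.15)/2] = 5.05/16.625 ≈ 0.3038.
Arc elasticity E = %Δq/%ΔP ≈ -0.1818/0.3038 ≈ -0.599.
|E| < 1: demand is inelastic over this range.

-0.599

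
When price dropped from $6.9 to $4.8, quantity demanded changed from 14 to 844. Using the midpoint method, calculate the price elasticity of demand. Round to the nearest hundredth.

%Δq = (844 − 14)/[(14 + 844)/2] = 830/429 ≈ 1.9347.
%ΔP = (4.8 − 6.9)/[(6.9 + 4.8)/2] = -2.1/5.85 ≈ -0.3590.
Arc elasticity E = %Δq/%ΔP ≈ 1.9347/-0.3590 ≈ -5.39.
|E| > 1: demand is elastic over this range.

-5.39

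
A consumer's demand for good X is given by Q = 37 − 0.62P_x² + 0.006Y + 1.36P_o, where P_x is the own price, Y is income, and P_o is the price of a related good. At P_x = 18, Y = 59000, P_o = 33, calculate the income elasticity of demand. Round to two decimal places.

1.51

Evaluating quantity at (P_x, Y, P_o) gives Q = 37 − 0.62(18)² + 0.006(59000) + 1.36(33) = 37 − 200.88 + 354 + 44.88 = 235.
∂Q/∂Y = +0.006, so E_I = 0.006·(59000/235) ≈ 1.51.
E_I > 1: normal good (luxury).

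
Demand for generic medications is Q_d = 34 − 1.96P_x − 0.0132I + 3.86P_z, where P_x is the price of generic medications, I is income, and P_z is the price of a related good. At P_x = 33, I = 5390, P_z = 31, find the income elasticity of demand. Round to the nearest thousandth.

-3.990

First evaluate Q_d: 34 − 1.96(33) − 0.0132(5390) + 3.86(31) = 34 − 64.68 − 71.148 + 119.66 = 17.832.
∂Q_d/∂I = −0.0132, so E_I = -0.0132·(5390/17.832) ≈ -3.990.
E_I < 0: inferior good.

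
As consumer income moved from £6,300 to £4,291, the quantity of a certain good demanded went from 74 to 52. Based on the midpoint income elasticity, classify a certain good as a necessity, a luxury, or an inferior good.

necessity

%ΔQ = (52 − 74)/[(74+52)/2] = -22/63 ≈ -0.3492.
%ΔM = (4,291 − 6,300)/[(6,300+4,291)/2] = -2009/5295.5 ≈ -0.3794.
E_I = %ΔQ/%ΔM ≈ 0.920.
E_I ∈ (0,1): normal good (necessity).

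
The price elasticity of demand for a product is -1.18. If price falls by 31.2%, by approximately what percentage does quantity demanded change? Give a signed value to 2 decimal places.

36.82

%ΔQ ≈ E × %ΔP = (-1.18) × (-31.2%) ≈ 36.82%.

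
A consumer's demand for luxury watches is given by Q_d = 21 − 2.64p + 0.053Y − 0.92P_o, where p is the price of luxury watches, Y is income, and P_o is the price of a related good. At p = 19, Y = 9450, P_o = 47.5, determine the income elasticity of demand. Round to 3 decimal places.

1.170

At the given point, Q_d = 21 − 2.64(19) + 0.053(9450) − 0.92(47.5) = 21 − 50.16 + 500.85 − 43.7 = 427.99.
∂Q_d/∂Y = +0.053, so E_I = 0.053·(9450/427.99) ≈ 1.170.
E_I > 1: normal good (luxury).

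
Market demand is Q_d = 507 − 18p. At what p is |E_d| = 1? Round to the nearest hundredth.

14.08

For linear demand Q_d = a − bp, E = −bp/(a − bp). |E| = 1 ⇒ bp = a − bp ⇒ p = a/(2b).
p = 507/(2·18) ≈ 14.08.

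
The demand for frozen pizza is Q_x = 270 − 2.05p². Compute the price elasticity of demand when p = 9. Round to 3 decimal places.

At p = 9, Q_x = 103.95.
dQ_x/dp = −2·2.05·p = −36.9.
Point elasticity E = (dQ_x/dp)·(p/Q_x) = -36.9 × 9/103.95 ≈ -3.195.
|E| > 1, so demand is elastic at this price.

-3.195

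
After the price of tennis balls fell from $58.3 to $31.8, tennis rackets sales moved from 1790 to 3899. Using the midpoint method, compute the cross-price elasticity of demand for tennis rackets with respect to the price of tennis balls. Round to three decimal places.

%ΔQ_x = (3899 − 1790)/[(1790+3899)/2] = 2109/2844.5 ≈ 0.7414.
%ΔP_y = (31.8 − 58.3)/[(58.3+31.8)/2] ≈ -0.5882.
E_xy = 0.7414/-0.5882 ≈ -1.260.
E_xy < 0, so tennis rackets and tennis balls are complements.

-1.260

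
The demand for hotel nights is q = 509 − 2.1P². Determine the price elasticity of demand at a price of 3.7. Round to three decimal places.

-0.120

At P = 3.7, q = 480.251.
dq/dP = −2·2.1·P = −15.54.
Point elasticity E = (dq/dP)·(P/q) = -15.54 × 3.7/480.251 ≈ -0.120.
|E| < 1, so demand is inelastic at this price.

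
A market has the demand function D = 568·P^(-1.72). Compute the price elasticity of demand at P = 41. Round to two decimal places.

For a Cobb–Douglas (constant-elasticity) form D = A·P^α·…, the elasticity with respect to P equals the exponent α at every point.
Here the exponent on P is -1.72, so the price elasticity of demand is -1.72.

-1.72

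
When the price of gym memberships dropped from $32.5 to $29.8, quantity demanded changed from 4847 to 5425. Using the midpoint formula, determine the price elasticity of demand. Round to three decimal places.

-1.298

%ΔQ = (5425 − 4847)/[(4847 + 5425)/2] = 578/5136 ≈ 0.1125.
%ΔP = (29.8 − 32.5)/[(32.5 + 29.8)/2] = -2.7/31.15 ≈ -0.0867.
Arc elasticity E = %ΔQ/%ΔP ≈ 0.1125/-0.0867 ≈ -1.298.
|E| > 1: demand is elastic over this range.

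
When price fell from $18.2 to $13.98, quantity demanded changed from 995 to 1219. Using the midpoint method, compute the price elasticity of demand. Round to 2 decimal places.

-0.77

%ΔQ = (1219 − 995)/[(995 + 1219)/2] = 224/1107 ≈ 0.2023.
%Δp = (13.98 − 18.2)/[(18.2 + 13.98)/2] = -4.22/16.09 ≈ -0.2623.
Arc elasticity E = %ΔQ/%Δp ≈ 0.2023/-0.2623 ≈ -0.77.
|E| < 1: demand is inelastic over this range.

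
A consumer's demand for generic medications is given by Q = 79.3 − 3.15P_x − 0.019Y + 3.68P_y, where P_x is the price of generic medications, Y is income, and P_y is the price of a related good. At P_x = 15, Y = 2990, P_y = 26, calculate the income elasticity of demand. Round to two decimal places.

-0.80

First evaluate Q: 79.3 − 3.15(15) − 0.019(2990) + 3.68(26) = 79.3 − 47.25 − 56.81 + 95.68 = 70.92.
∂Q/∂Y = −0.019, so E_I = -0.019·(2990/70.92) ≈ -0.80.
E_I < 0: inferior good.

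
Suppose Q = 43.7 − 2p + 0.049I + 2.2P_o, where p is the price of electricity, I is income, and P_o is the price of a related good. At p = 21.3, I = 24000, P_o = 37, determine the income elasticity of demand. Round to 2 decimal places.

At the given point, Q = 43.7 − 2(21.3) + 0.049(24000) + 2.2(37) = 43.7 − 42.6 + 1176 + 81.4 = 1258.5.
∂Q/∂I = +0.049, so E_I = 0.049·(24000/1258.5) ≈ 0.93.
E_I ∈ (0,1): normal good (necessity).

0.93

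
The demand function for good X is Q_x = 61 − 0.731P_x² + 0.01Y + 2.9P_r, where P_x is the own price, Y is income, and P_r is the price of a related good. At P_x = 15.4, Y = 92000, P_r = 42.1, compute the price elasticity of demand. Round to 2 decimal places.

First evaluate Q_x: 61 − 0.731(15.4)² + 0.01(92000) + 2.9(42.1) = 61 − 173.364 + 920 + 122.09 = 929.726.
∂Q_x/∂P_x = −2·0.731·P_x = -22.5148, so E_p = -22.5148·(15.4/929.726) ≈ -0.37.
|E_p| < 1: demand is inelastic.

-0.37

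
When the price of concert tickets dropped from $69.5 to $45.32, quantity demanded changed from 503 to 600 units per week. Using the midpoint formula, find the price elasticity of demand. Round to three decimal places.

%Δq = (600 − 503)/[(503 + 600)/2] = 97/551.5 ≈ 0.1759.
%ΔP = (45.32 − 69.5)/[(69.5 + 45.32)/2] = -24.18/57.41 ≈ -0.4212.
Arc elasticity E = %Δq/%ΔP ≈ 0.1759/-0.4212 ≈ -0.418.
|E| < 1: demand is inelastic over this range.

-0.418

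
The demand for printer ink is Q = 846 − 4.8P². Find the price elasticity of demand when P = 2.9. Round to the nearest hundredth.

At P = 2.9, Q = 805.632.
dQ/dP = −2·4.8·P = −27.84.
Point elasticity E = (dQ/dP)·(P/Q) = -27.84 × 2.9/805.632 ≈ -0.10.
|E| < 1, so demand is inelastic at this price.

-0.10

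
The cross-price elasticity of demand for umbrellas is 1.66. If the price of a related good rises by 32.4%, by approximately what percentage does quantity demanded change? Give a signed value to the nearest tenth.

%ΔQ ≈ E × %ΔP_y = (1.66) × (32.4%) ≈ 53.8%.

53.8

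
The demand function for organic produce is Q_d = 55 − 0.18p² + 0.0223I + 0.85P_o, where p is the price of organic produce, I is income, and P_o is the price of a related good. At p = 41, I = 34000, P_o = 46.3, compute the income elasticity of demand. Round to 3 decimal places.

First evaluate Q_d: 55 − 0.18(41)² + 0.0223(34000) + 0.85(46.3) = 55 − 302.58 + 758.2 + 39.355 = 549.975.
∂Q_d/∂I = +0.0223, so E_I = 0.0223·(34000/549.975) ≈ 1.379.
E_I > 1: normal good (luxury).

1.379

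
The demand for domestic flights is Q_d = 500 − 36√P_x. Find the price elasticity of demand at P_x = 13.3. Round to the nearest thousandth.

-0.178

At P_x = 13.3, Q_d = 368.711.
dQ_d/dP_x = −36/(2√P_x) = −36/(2·3.6469).
Point elasticity E = (dQ_d/dP_x)·(P_x/Q_d) = -4.9357 × 13.3/368.711 ≈ -0.178.
|E| < 1, so demand is inelastic at this price.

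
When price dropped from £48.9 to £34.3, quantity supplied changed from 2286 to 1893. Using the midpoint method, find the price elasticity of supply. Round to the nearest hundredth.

%ΔQ = (1893 − 2286)/[(2286 + 1893)/2] = -393/2089.5 ≈ -0.1881.
%ΔP = (34.3 − 48.9)/[(48.9 + 34.3)/2] = -14.6/41.6 ≈ -0.3510.
Arc elasticity E = %ΔQ/%ΔP ≈ -0.1881/-0.3510 ≈ 0.54.
|E| < 1: supply is inelastic over this range.

0.54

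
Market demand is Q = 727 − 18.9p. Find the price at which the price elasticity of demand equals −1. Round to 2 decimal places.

19.23

For linear demand Q = a − bp, E = −bp/(a − bp). |E| = 1 ⇒ bp = a − bp ⇒ p = a/(2b).
p = 727/(2·18.9) ≈ 19.23.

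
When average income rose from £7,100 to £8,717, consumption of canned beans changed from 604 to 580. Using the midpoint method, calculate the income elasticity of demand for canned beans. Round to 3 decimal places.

-0.198

%ΔQ = (580 − 604)/[(604+580)/2] = -24/592 ≈ -0.0405.
%ΔI = (8,717 − 7,100)/[(7,100+8,717)/2] = 1617/7908.5 ≈ 0.2045.
E_I = %ΔQ/%ΔI ≈ -0.198.
E_I < 0: inferior good.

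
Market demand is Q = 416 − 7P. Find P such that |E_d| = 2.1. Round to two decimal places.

40.26

Set −bP/(a − bP) = −2.1 ⇒ bP = 2.1(a − bP) ⇒ bP(1+2.1) = 2.1·a.
P = 2.1·416/(7·3.1) ≈ 40.26.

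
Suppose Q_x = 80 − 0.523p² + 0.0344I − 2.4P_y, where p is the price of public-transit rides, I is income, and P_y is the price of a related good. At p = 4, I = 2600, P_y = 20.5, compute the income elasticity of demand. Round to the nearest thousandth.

0.799

Evaluating quantity at (p, I, P_y) gives Q_x = 80 − 0.523(4)² + 0.0344(2600) − 2.4(20.5) = 80 − 8.368 + 89.44 − 49.2 = 111.872.
∂Q_x/∂I = +0.0344, so E_I = 0.0344·(2600/111.872) ≈ 0.799.
E_I ∈ (0,1): normal good (necessity).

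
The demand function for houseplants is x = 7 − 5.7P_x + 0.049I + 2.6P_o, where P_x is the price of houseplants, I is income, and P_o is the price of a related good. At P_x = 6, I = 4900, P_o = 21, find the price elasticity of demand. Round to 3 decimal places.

-0.128

Substituting, x = 7 − 5.7(6) + 0.049(4900) + 2.6(21) = 7 − 34.2 + 240.1 + 54.6 = 267.5.
∂x/∂P_x = −5.7, so E_p = (−5.7)·(6/267.5) ≈ -0.128.
|E_p| < 1: demand is inelastic.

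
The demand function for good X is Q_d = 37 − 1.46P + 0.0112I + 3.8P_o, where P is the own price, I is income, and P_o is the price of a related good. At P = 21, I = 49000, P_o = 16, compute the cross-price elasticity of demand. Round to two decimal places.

0.10

Substituting, Q_d = 37 − 1.46(21) + 0.0112(49000) + 3.8(16) = 37 − 30.66 + 548.8 + 60.8 = 615.94.
∂Q_d/∂P_o = +3.8, so E_xy = 3.8·(16/615.94) ≈ 0.10.
E_xy > 0: the goods are substitutes.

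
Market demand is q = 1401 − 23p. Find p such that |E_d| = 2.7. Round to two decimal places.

Set −bp/(a − bp) = −2.7 ⇒ bp = 2.7(a − bp) ⇒ bp(1+2.7) = 2.7·a.
p = 2.7·1401/(23·3.7) ≈ 44.45.

44.45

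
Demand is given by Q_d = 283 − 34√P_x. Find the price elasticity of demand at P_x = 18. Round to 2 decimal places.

-0.52

At P_x = 18, Q_d = 138.7502.
dQ_d/dP_x = −34/(2√P_x) = −34/(2·4.2426).
Point elasticity E = (dQ_d/dP_x)·(P_x/Q_d) = -4.0069 × 18/138.7502 ≈ -0.52.
|E| < 1, so demand is inelastic at this price.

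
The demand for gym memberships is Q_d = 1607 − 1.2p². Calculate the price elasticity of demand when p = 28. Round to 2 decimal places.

At p = 28, Q_d = 666.2.
dQ_d/dp = −2·1.2·p = −67.2.
Point elasticity E = (dQ_d/dp)·(p/Q_d) = -67.2 × 28/666.2 ≈ -2.82.
|E| > 1, so demand is elastic at this price.

-2.82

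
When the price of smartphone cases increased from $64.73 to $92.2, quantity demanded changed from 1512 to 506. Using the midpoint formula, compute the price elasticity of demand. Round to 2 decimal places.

-2.85

%ΔQ = (506 − 1512)/[(1512 + 506)/2] = -1006/1009 ≈ -0.9970.
%ΔP = (92.2 − 64.73)/[(64.73 + 92.2)/2] = 27.47/78.465 ≈ 0.3501.
Arc elasticity E = %ΔQ/%ΔP ≈ -0.9970/0.3501 ≈ -2.85.
|E| > 1: demand is elastic over this range.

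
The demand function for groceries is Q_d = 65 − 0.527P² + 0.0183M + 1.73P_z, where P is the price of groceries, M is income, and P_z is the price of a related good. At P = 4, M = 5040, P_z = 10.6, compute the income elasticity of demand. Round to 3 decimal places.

0.552

At the given point, Q_d = 65 − 0.527(4)² + 0.0183(5040) + 1.73(10.6) = 65 − 8.432 + 92.232 + 18.338 = 167.138.
∂Q_d/∂M = +0.0183, so E_I = 0.0183·(5040/167.138) ≈ 0.552.
E_I ∈ (0,1): normal good (necessity).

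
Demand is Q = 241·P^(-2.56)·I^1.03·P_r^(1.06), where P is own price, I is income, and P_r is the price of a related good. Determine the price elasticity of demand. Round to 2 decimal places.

For a Cobb–Douglas (constant-elasticity) form Q = A·P^α·…, the elasticity with respect to P equals the exponent α at every point.
Here the exponent on P is -2.56, so the price elasticity of demand is -2.56.

-2.56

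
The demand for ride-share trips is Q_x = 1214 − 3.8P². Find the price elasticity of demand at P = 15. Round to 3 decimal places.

At P = 15, Q_x = 359.
dQ_x/dP = −2·3.8·P = −114.
Point elasticity E = (dQ_x/dP)·(P/Q_x) = -114 × 15/359 ≈ -4.763.
|E| > 1, so demand is elastic at this price.

-4.763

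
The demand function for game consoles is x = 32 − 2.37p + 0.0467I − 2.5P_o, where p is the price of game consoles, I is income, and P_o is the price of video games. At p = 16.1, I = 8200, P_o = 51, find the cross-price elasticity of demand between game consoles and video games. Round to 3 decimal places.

-0.511

At the given point, x = 32 − 2.37(16.1) + 0.0467(8200) − 2.5(51) = 32 − 38.157 + 382.94 − 127.5 = 249.283.
∂x/∂P_o = −2.5, so E_xy = -2.5·(51/249.283) ≈ -0.511.
E_xy < 0: the goods are complements.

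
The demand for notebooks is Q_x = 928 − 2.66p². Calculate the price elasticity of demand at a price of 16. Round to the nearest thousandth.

At p = 16, Q_x = 247.04.
dQ_x/dp = −2·2.66·p = −85.12.
Point elasticity E = (dQ_x/dp)·(p/Q_x) = -85.12 × 16/247.04 ≈ -5.513.
|E| > 1, so demand is elastic at this price.

-5.513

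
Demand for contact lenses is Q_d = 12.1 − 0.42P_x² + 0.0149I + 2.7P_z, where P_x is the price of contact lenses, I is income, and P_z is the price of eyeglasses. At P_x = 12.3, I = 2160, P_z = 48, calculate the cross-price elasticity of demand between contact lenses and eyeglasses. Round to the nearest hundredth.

Q_d = 12.1 − 0.42(12.3)² + 0.0149(2160) + 2.7(48) = 12.1 − 63.5418 + 32.184 + 129.6 = 110.3422.
∂Q_d/∂P_z = +2.7, so E_xy = 2.7·(48/110.3422) ≈ 1.17.
E_xy > 0: the goods are substitutes.

1.17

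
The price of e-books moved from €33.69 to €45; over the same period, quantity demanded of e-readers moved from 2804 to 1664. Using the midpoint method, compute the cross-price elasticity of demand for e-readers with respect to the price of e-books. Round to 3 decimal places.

%ΔQ_x = (1664 − 2804)/[(2804+1664)/2] = -1140/2234 ≈ -0.5103.
%ΔP_y = (45 − 33.69)/[(33.69+45)/2] ≈ 0.2875.
E_xy = -0.5103/0.2875 ≈ -1.775.
E_xy < 0, so e-readers and e-books are complements.

-1.775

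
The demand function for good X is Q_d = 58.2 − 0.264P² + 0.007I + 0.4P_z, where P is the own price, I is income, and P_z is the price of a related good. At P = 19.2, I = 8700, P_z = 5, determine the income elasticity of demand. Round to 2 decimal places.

First evaluate Q_d: 58.2 − 0.264(19.2)² + 0.007(8700) + 0.4(5) = 58.2 − 97.321 + 60.9 + 2 = 23.779.
∂Q_d/∂I = +0.007, so E_I = 0.007·(8700/23.779) ≈ 2.56.
E_I > 1: normal good (luxury).

2.56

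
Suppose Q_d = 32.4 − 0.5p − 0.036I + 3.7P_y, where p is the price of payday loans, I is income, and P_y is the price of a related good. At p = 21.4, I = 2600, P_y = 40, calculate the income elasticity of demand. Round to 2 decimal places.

At the given point, Q_d = 32.4 − 0.5(21.4) − 0.036(2600) + 3.7(40) = 32.4 − 10.7 − 93.6 + 148 = 76.1.
∂Q_d/∂I = −0.036, so E_I = -0.036·(2600/76.1) ≈ -1.23.
E_I < 0: inferior good.

-1.23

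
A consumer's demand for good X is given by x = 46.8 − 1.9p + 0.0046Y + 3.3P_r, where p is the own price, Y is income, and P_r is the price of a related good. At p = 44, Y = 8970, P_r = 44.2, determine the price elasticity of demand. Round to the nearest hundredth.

x = 46.8 − 1.9(44) + 0.0046(8970) + 3.3(44.2) = 46.8 − 83.6 + 41.262 + 145.86 = 150.322.
∂x/∂p = −1.9, so E_p = (−1.9)·(44/150.322) ≈ -0.56.
|E_p| < 1: demand is inelastic.

-0.56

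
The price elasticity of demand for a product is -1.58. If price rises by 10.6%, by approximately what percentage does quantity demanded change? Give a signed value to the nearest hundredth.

%ΔQ ≈ E × %ΔP = (-1.58) × (10.6%) ≈ -16.75%.

-16.75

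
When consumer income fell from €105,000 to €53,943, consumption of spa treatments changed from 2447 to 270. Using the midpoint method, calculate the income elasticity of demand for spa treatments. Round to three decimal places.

2.494

%ΔQ = (270 − 2447)/[(2447+270)/2] = -2177/1358.5 ≈ -1.6025.
%ΔI = (53,943 − 105,000)/[(105,000+53,943)/2] = -51057/79471.5 ≈ -0.6425.
E_I = %ΔQ/%ΔI ≈ 2.494.
E_I > 1: normal good (luxury).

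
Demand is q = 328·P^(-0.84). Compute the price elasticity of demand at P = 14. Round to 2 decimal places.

For a Cobb–Douglas (constant-elasticity) form q = A·P^α·…, the elasticity with respect to P equals the exponent α at every point.
Here the exponent on P is -0.84, so the price elasticity of demand is -0.84.

-0.84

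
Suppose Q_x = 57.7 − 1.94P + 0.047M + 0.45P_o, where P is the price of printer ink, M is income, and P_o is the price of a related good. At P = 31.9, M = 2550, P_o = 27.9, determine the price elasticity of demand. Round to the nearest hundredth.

-0.48

Substituting, Q_x = 57.7 − 1.94(31.9) + 0.047(2550) + 0.45(27.9) = 57.7 − 61.886 + 119.85 + 12.555 = 128.219.
∂Q_x/∂P = −1.94, so E_p = (−1.94)·(31.9/128.219) ≈ -0.48.
|E_p| < 1: demand is inelastic.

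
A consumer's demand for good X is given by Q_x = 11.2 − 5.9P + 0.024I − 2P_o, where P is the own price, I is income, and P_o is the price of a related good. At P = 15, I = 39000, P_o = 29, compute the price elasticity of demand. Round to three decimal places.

-0.111

First evaluate Q_x: 11.2 − 5.9(15) + 0.024(39000) − 2(29) = 11.2 − 88.5 + 936 − 58 = 800.7.
∂Q_x/∂P = −5.9, so E_p = (−5.9)·(15/800.7) ≈ -0.111.
|E_p| < 1: demand is inelastic.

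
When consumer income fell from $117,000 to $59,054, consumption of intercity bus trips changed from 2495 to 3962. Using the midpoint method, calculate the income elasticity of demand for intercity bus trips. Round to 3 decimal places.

%ΔQ = (3962 − 2495)/[(2495+3962)/2] = 1467/3228.5 ≈ 0.4544.
%ΔI = (59,054 − 117,000)/[(117,000+59,054)/2] = -57946/88027 ≈ -0.6583.
E_I = %ΔQ/%ΔI ≈ -0.690.
E_I < 0: inferior good.

-0.690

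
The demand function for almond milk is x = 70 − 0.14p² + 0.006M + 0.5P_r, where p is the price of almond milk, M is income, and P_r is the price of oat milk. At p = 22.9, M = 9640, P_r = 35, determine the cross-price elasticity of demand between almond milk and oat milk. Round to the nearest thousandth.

First evaluate x: 70 − 0.14(22.9)² + 0.006(9640) + 0.5(35) = 70 − 73.4174 + 57.84 + 17.5 = 71.9226.
∂x/∂P_r = +0.5, so E_xy = 0.5·(35/71.9226) ≈ 0.243.
E_xy > 0: the goods are substitutes.

0.243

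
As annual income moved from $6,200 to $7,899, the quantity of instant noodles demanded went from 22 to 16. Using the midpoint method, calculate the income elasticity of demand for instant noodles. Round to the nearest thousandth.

-1.310

%ΔQ = (16 − 22)/[(22+16)/2] = -6/19 ≈ -0.3158.
%ΔI = (7,899 − 6,200)/[(6,200+7,899)/2] = 1699/7049.5 ≈ 0.2410.
E_I = %ΔQ/%ΔI ≈ -1.310.
E_I < 0: inferior good.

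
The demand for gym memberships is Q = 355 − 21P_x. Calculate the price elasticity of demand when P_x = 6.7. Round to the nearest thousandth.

At P_x = 6.7, Q = 214.3.
dQ/dP_x = −21.
Point elasticity E = (dQ/dP_x)·(P_x/Q) = -21 × 6.7/214.3 ≈ -0.657.
|E| < 1, so demand is inelastic at this price.

-0.657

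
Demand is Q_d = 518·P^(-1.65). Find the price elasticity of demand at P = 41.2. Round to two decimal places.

For a Cobb–Douglas (constant-elasticity) form Q_d = A·P^α·…, the elasticity with respect to P equals the exponent α at every point.
Here the exponent on P is -1.65, so the price elasticity of demand is -1.65.

-1.65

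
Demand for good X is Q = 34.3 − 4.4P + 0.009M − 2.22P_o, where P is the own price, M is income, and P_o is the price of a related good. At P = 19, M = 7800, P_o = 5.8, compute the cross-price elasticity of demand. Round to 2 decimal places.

-1.60

Q = 34.3 − 4.4(19) + 0.009(7800) − 2.22(5.8) = 34.3 − 83.6 + 70.2 − 12.876 = 8.024.
∂Q/∂P_o = −2.22, so E_xy = -2.22·(5.8/8.024) ≈ -1.60.
E_xy < 0: the goods are complements.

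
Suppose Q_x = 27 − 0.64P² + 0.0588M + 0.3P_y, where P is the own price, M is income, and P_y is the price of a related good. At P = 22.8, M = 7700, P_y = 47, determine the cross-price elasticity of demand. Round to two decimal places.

Evaluating quantity at (P, M, P_y) gives Q_x = 27 − 0.64(22.8)² + 0.0588(7700) + 0.3(47) = 27 − 332.6976 + 452.76 + 14.1 = 161.1624.
∂Q_x/∂P_y = +0.3, so E_xy = 0.3·(47/161.1624) ≈ 0.09.
E_xy > 0: the goods are substitutes.

0.09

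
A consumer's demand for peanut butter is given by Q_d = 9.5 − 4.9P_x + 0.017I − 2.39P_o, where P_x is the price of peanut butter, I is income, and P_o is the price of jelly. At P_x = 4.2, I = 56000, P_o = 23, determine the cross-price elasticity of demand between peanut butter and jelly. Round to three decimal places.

Substituting, Q_d = 9.5 − 4.9(4.2) + 0.017(56000) − 2.39(23) = 9.5 − 20.58 + 952 − 54.97 = 885.95.
∂Q_d/∂P_o = −2.39, so E_xy = -2.39·(23/885.95) ≈ -0.062.
E_xy < 0: the goods are complements.

-0.062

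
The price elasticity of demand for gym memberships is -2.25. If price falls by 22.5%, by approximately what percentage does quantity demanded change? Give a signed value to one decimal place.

%ΔQ ≈ E × %ΔP = (-2.25) × (-22.5%) ≈ 50.6%.

50.6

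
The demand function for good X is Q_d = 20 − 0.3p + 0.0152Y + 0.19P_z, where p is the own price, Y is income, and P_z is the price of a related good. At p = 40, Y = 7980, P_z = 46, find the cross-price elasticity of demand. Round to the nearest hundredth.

0.06

Evaluating quantity at (p, Y, P_z) gives Q_d = 20 − 0.3(40) + 0.0152(7980) + 0.19(46) = 20 − 12 + 121.296 + 8.74 = 138.036.
∂Q_d/∂P_z = +0.19, so E_xy = 0.19·(46/138.036) ≈ 0.06.
E_xy > 0: the goods are substitutes.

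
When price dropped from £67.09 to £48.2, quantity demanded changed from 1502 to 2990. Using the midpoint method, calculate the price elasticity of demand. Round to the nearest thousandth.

-2.022

%ΔQ = (2990 − 1502)/[(1502 + 2990)/2] = 1488/2246 ≈ 0.6625.
%Δp = (48.2 − 67.09)/[(67.09 + 48.2)/2] = -18.89/57.645 ≈ -0.3277.
Arc elasticity E = %ΔQ/%Δp ≈ 0.6625/-0.3277 ≈ -2.022.
|E| > 1: demand is elastic over this range.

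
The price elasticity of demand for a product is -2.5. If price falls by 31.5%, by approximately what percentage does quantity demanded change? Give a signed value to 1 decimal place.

78.8

%ΔQ ≈ E × %ΔP = (-2.5) × (-31.5%) ≈ 78.8%.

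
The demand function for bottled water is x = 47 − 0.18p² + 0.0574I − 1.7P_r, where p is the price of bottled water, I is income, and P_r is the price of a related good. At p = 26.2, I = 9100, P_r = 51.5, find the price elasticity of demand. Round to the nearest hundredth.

-0.69

x = 47 − 0.18(26.2)² + 0.0574(9100) − 1.7(51.5) = 47 − 123.5592 + 522.34 − 87.55 = 358.2308.
∂x/∂p = −2·0.18·p = -9.432, so E_p = -9.432·(26.2/358.2308) ≈ -0.69.
|E_p| < 1: demand is inelastic.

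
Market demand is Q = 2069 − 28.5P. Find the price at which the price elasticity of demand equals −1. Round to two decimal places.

For linear demand Q = a − bP, E = −bP/(a − bP). |E| = 1 ⇒ bP = a − bP ⇒ P = a/(2b).
P = 2069/(2·28.5) ≈ 36.30.

36.30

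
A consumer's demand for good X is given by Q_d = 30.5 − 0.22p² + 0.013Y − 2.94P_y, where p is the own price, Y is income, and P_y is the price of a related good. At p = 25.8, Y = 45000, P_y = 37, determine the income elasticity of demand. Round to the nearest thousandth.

1.624

Substituting, Q_d = 30.5 − 0.22(25.8)² + 0.013(45000) − 2.94(37) = 30.5 − 146.4408 + 585 − 108.78 = 360.2792.
∂Q_d/∂Y = +0.013, so E_I = 0.013·(45000/360.2792) ≈ 1.624.
E_I > 1: normal good (luxury).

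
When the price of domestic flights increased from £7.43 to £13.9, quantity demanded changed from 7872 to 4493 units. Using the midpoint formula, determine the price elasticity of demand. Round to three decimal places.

%ΔQ = (4493 − 7872)/[(7872 + 4493)/2] = -3379/6182.5 ≈ -0.5465.
%ΔP = (13.9 − 7.43)/[(7.43 + 13.9)/2] = 6.47/10.665 ≈ 0.6067.
Arc elasticity E = %ΔQ/%ΔP ≈ -0.5465/0.6067 ≈ -0.901.
|E| < 1: demand is inelastic over this range.

-0.901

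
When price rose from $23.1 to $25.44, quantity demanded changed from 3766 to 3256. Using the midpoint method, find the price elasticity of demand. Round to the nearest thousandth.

-1.507

%Δq = (3256 − 3766)/[(3766 + 3256)/2] = -510/3511 ≈ -0.1453.
%Δp = (25.44 − 23.1)/[(23.1 + 25.44)/2] = 2.34/24.27 ≈ 0.0964.
Arc elasticity E = %Δq/%Δp ≈ -0.1453/0.0964 ≈ -1.507.
|E| > 1: demand is elastic over this range.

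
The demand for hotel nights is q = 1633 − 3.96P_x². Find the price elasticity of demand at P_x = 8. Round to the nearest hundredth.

-0.37

At P_x = 8, q = 1379.56.
dq/dP_x = −2·3.96·P_x = −63.36.
Point elasticity E = (dq/dP_x)·(P_x/q) = -63.36 × 8/1379.56 ≈ -0.37.
|E| < 1, so demand is inelastic at this price.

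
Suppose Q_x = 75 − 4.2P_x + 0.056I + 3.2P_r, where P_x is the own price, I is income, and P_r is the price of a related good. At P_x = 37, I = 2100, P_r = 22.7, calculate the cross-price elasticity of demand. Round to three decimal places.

0.661

Substituting, Q_x = 75 − 4.2(37) + 0.056(2100) + 3.2(22.7) = 75 − 155.4 + 117.6 + 72.64 = 109.84.
∂Q_x/∂P_r = +3.2, so E_xy = 3.2·(22.7/109.84) ≈ 0.661.
E_xy > 0: the goods are substitutes.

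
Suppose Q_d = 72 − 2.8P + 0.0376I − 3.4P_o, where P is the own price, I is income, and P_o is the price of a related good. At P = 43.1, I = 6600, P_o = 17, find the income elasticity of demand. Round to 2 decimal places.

At the given point, Q_d = 72 − 2.8(43.1) + 0.0376(6600) − 3.4(17) = 72 − 120.68 + 248.16 − 57.8 = 141.68.
∂Q_d/∂I = +0.0376, so E_I = 0.0376·(6600/141.68) ≈ 1.75.
E_I > 1: normal good (luxury).

1.75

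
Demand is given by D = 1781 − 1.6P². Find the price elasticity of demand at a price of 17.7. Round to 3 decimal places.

-0.783

At P = 17.7, D = 1279.736.
dD/dP = −2·1.6·P = −56.64.
Point elasticity E = (dD/dP)·(P/D) = -56.64 × 17.7/1279.736 ≈ -0.783.
|E| < 1, so demand is inelastic at this price.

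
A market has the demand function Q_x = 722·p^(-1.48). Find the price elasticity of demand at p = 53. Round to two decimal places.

For a Cobb–Douglas (constant-elasticity) form Q_x = A·p^α·…, the elasticity with respect to p equals the exponent α at every point.
Here the exponent on p is -1.48, so the price elasticity of demand is -1.48.

-1.48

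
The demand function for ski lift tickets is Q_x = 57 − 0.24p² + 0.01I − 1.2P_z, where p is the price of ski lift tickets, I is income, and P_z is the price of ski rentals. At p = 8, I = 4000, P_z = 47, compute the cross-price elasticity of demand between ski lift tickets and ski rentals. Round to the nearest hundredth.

Evaluating quantity at (p, I, P_z) gives Q_x = 57 − 0.24(8)² + 0.01(4000) − 1.2(47) = 57 − 15.36 + 40 − 56.4 = 25.24.
∂Q_x/∂P_z = −1.2, so E_xy = -1.2·(47/25.24) ≈ -2.23.
E_xy < 0: the goods are complements.

-2.23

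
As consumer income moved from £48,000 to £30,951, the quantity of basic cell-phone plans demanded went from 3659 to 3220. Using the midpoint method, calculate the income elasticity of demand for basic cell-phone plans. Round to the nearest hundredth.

%ΔQ = (3220 − 3659)/[(3659+3220)/2] = -439/3439.5 ≈ -0.1276.
%ΔI = (30,951 − 48,000)/[(48,000+30,951)/2] = -17049/39475.5 ≈ -0.4319.
E_I = %ΔQ/%ΔI ≈ 0.30.
E_I ∈ (0,1): normal good (necessity).

0.30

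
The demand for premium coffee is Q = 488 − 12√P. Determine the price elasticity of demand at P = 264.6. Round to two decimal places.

-0.33

At P = 264.6, Q = 292.8016.
dQ/dP = −12/(2√P) = −12/(2·16.2665).
Point elasticity E = (dQ/dP)·(P/Q) = -0.3689 × 264.6/292.8016 ≈ -0.33.
|E| < 1, so demand is inelastic at this price.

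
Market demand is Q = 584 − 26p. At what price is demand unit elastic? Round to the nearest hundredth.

11.23

For linear demand Q = a − bp, E = −bp/(a − bp). |E| = 1 ⇒ bp = a − bp ⇒ p = a/(2b).
p = 584/(2·26) ≈ 11.23.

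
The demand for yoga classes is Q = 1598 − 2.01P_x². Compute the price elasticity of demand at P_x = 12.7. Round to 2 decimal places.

At P_x = 12.7, Q = 1273.8071.
dQ/dP_x = −2·2.01·P_x = −51.054.
Point elasticity E = (dQ/dP_x)·(P_x/Q) = -51.054 × 12.7/1273.8071 ≈ -0.51.
|E| < 1, so demand is inelastic at this price.

-0.51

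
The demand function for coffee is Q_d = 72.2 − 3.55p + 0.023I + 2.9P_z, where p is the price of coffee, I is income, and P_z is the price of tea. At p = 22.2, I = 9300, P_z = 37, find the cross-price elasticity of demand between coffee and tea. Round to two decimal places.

First evaluate Q_d: 72.2 − 3.55(22.2) + 0.023(9300) + 2.9(37) = 72.2 − 78.81 + 213.9 + 107.3 = 314.59.
∂Q_d/∂P_z = +2.9, so E_xy = 2.9·(37/314.59) ≈ 0.34.
E_xy > 0: the goods are substitutes.

0.34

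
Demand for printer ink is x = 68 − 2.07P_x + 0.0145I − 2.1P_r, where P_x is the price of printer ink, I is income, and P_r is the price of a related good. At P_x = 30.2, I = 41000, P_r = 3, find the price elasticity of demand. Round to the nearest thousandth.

-0.105

Substituting, x = 68 − 2.07(30.2) + 0.0145(41000) − 2.1(3) = 68 − 62.514 + 594.5 − 6.3 = 593.686.
∂x/∂P_x = −2.07, so E_p = (−2.07)·(30.2/593.686) ≈ -0.105.
|E_p| < 1: demand is inelastic.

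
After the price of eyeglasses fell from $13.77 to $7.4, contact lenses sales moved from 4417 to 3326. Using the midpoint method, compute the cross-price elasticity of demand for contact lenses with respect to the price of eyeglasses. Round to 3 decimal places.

%ΔQ_x = (3326 − 4417)/[(4417+3326)/2] = -1091/3871.5 ≈ -0.2818.
%ΔP_y = (7.4 − 13.77)/[(13.77+7.4)/2] ≈ -0.6018.
E_xy = -0.2818/-0.6018 ≈ 0.468.
E_xy > 0, so contact lenses and eyeglasses are substitutes.

0.468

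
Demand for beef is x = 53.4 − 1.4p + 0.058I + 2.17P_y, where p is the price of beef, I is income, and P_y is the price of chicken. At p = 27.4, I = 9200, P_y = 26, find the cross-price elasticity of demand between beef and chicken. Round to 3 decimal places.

Evaluating quantity at (p, I, P_y) gives x = 53.4 − 1.4(27.4) + 0.058(9200) + 2.17(26) = 53.4 − 38.36 + 533.6 + 56.42 = 605.06.
∂x/∂P_y = +2.17, so E_xy = 2.17·(26/605.06) ≈ 0.093.
E_xy > 0: the goods are substitutes.

0.093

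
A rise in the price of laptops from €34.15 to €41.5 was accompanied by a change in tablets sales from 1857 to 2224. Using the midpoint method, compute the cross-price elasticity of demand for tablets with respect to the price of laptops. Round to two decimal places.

%ΔQ_x = (2224 − 1857)/[(1857+2224)/2] = 367/2040.5 ≈ 0.1799.
%ΔP_y = (41.5 − 34.15)/[(34.15+41.5)/2] ≈ 0.1943.
E_xy = 0.1799/0.1943 ≈ 0.93.
E_xy > 0, so tablets and laptops are substitutes.

0.93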